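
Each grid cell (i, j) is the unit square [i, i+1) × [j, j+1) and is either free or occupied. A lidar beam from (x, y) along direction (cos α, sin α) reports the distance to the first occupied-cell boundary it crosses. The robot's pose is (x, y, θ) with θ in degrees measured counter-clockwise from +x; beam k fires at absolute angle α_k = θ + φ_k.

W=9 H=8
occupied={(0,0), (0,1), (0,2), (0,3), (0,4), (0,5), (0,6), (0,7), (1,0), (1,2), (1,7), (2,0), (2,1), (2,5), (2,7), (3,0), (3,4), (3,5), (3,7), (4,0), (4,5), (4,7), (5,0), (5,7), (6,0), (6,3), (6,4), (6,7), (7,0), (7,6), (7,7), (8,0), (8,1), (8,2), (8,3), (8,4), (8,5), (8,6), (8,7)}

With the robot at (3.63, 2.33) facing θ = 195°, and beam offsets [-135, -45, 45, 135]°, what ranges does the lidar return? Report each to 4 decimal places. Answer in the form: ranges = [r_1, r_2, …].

beam 1: φ=-135°, α=60°
  dir = (cos 60°, sin 60°) = (0.5000, 0.8660); from cell (3,2)
  next x-line at t=0.7400, next y-line at t=0.7736; Δt_x=2.0000, Δt_y=1.1547
    x: enter (4,2) at t=0.7400
    y: enter (4,3) at t=0.7736
    y: enter (4,4) at t=1.9283
    x: enter (5,4) at t=2.7400
    y: enter (5,5) at t=3.0831
    y: enter (5,6) at t=4.2378
    x: enter (6,6) at t=4.7400
    y: enter (6,7) at t=5.3925 ← occupied
  → r_1 = 5.3925
beam 2: φ=-45°, α=150°
  dir = (cos 150°, sin 150°) = (-0.8660, 0.5000); from cell (3,2)
  next x-line at t=0.7275, next y-line at t=1.3400; Δt_x=1.1547, Δt_y=2.0000
    x: enter (2,2) at t=0.7275
    y: enter (2,3) at t=1.3400
    x: enter (1,3) at t=1.8822
    x: enter (0,3) at t=3.0369 ← occupied
  → r_2 = 3.0369
beam 3: φ=45°, α=240°
  dir = (cos 240°, sin 240°) = (-0.5000, -0.8660); from cell (3,2)
  next x-line at t=1.2600, next y-line at t=0.3811; Δt_x=2.0000, Δt_y=1.1547
    y: enter (3,1) at t=0.3811
    x: enter (2,1) at t=1.2600 ← occupied
  → r_3 = 1.2600
beam 4: φ=135°, α=330°
  dir = (cos 330°, sin 330°) = (0.8660, -0.5000); from cell (3,2)
  next x-line at t=0.4272, next y-line at t=0.6600; Δt_x=1.1547, Δt_y=2.0000
    x: enter (4,2) at t=0.4272
    y: enter (4,1) at t=0.6600
    x: enter (5,1) at t=1.5819
    y: enter (5,0) at t=2.6600 ← occupied
  → r_4 = 2.6600

ranges = [5.3925, 3.0369, 1.2600, 2.6600]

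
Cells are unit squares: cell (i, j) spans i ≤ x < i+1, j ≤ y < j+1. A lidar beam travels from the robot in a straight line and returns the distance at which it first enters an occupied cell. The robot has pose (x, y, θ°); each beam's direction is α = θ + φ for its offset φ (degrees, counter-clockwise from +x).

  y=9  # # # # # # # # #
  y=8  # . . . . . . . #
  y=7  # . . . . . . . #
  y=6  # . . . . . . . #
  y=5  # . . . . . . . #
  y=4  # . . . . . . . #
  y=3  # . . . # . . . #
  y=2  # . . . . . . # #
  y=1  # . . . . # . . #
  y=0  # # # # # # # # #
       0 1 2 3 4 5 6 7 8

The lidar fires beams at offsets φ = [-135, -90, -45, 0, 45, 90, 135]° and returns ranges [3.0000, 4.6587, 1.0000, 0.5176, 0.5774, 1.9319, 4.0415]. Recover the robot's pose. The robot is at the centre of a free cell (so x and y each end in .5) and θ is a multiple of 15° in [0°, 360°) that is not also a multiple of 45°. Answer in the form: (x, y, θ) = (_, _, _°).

(x, y, θ) = (7.5, 5.5, 345°)

The pose lattice has 53·16 = 848 candidates. Test each by forward raycasting.
  (4.5, 1.5, 300°): beam 1 = 3.6235 ≠ 3.0000 ✗
  (6.5, 4.5, 255°): beam 1 = 5.1962 ≠ 3.0000 ✗
  (2.5, 6.5, 15°): beam 2 = 5.6940 ≠ 4.6587 ✗
  …
  (7.5, 5.5, 345°): r_1=3.0000, r_2=4.6587, r_3=1.0000, r_4=0.5176, r_5=0.5774, r_6=1.9319, r_7=4.0415 — all match ✓
Unique over the lattice → pose = (7.5, 5.5, 345°).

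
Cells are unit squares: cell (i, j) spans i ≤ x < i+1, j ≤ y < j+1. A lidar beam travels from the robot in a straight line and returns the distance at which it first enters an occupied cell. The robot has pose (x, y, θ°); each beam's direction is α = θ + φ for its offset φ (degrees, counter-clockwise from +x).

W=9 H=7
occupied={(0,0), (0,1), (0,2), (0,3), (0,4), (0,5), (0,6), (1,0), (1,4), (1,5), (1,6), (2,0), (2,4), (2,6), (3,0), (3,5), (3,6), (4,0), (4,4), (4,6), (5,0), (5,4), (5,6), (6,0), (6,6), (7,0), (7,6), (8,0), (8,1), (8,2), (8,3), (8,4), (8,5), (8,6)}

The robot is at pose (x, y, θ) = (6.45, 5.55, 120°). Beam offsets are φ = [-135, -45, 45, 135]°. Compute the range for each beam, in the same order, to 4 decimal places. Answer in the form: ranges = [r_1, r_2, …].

ranges = [1.6047, 0.4659, 1.7387, 4.7105]

beam 1: φ=-135°, α=345°
  direction (0.9659, -0.2588); cell (6,5); t to first gridline: x 0.5694, y 2.1250 (then +1.0353 / +3.8637)
    (7,5) via x @ 0.5694
    (8,5) via x @ 1.6047  # hit
  → r_1 = 1.6047
beam 2: φ=-45°, α=75°
  direction (0.2588, 0.9659); cell (6,5); t to first gridline: x 2.1250, y 0.4659 (then +3.8637 / +1.0353)
    (6,6) via y @ 0.4659  # hit
  → r_2 = 0.4659
beam 3: φ=45°, α=165°
  direction (-0.9659, 0.2588); cell (6,5); t to first gridline: x 0.4659, y 1.7387 (then +1.0353 / +3.8637)
    (5,5) via x @ 0.4659
    (4,5) via x @ 1.5012
    (4,6) via y @ 1.7387  # hit
  → r_3 = 1.7387
beam 4: φ=135°, α=255°
  direction (-0.2588, -0.9659); cell (6,5); t to first gridline: x 1.7387, y 0.5694 (then +3.8637 / +1.0353)
    (6,4) via y @ 0.5694
    (6,3) via y @ 1.6047
    (5,3) via x @ 1.7387
    (5,2) via y @ 2.6400
    (5,1) via y @ 3.6752
    (5,0) via y @ 4.7105  # hit
  → r_4 = 4.7105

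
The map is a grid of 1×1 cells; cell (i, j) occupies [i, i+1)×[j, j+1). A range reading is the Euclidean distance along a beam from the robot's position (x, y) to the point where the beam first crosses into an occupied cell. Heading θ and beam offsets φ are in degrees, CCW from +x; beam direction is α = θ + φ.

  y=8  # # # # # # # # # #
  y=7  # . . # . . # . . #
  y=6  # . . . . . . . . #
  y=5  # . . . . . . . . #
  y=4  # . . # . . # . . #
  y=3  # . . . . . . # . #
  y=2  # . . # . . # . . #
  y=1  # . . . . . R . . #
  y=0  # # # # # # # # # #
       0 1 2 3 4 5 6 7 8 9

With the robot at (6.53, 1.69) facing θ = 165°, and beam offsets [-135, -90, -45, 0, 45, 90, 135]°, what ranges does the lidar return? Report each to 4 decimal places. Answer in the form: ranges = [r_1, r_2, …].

beam 1: φ=-135°, α=30°
  dir = (cos 30°, sin 30°) = (0.8660, 0.5000); from cell (6,1)
  next x-line at t=0.5427, next y-line at t=0.6200; Δt_x=1.1547, Δt_y=2.0000
    x: enter (7,1) at t=0.5427
    y: enter (7,2) at t=0.6200
    x: enter (8,2) at t=1.6974
    y: enter (8,3) at t=2.6200
    x: enter (9,3) at t=2.8521 ← occupied
  → r_1 = 2.8521
beam 2: φ=-90°, α=75°
  dir = (cos 75°, sin 75°) = (0.2588, 0.9659); from cell (6,1)
  next x-line at t=1.8159, next y-line at t=0.3209; Δt_x=3.8637, Δt_y=1.0353
    y: enter (6,2) at t=0.3209 ← occupied
  → r_2 = 0.3209
beam 3: φ=-45°, α=120°
  dir = (cos 120°, sin 120°) = (-0.5000, 0.8660); from cell (6,1)
  next x-line at t=1.0600, next y-line at t=0.3580; Δt_x=2.0000, Δt_y=1.1547
    y: enter (6,2) at t=0.3580 ← occupied
  → r_3 = 0.3580
beam 4: φ=0°, α=165°
  dir = (cos 165°, sin 165°) = (-0.9659, 0.2588); from cell (6,1)
  next x-line at t=0.5487, next y-line at t=1.1977; Δt_x=1.0353, Δt_y=3.8637
    x: enter (5,1) at t=0.5487
    y: enter (5,2) at t=1.1977
    x: enter (4,2) at t=1.5840
    x: enter (3,2) at t=2.6192 ← occupied
  → r_4 = 2.6192
beam 5: φ=45°, α=210°
  dir = (cos 210°, sin 210°) = (-0.8660, -0.5000); from cell (6,1)
  next x-line at t=0.6120, next y-line at t=1.3800; Δt_x=1.1547, Δt_y=2.0000
    x: enter (5,1) at t=0.6120
    y: enter (5,0) at t=1.3800 ← occupied
  → r_5 = 1.3800
beam 6: φ=90°, α=255°
  dir = (cos 255°, sin 255°) = (-0.2588, -0.9659); from cell (6,1)
  next x-line at t=2.0478, next y-line at t=0.7143; Δt_x=3.8637, Δt_y=1.0353
    y: enter (6,0) at t=0.7143 ← occupied
  → r_6 = 0.7143
beam 7: φ=135°, α=300°
  dir = (cos 300°, sin 300°) = (0.5000, -0.8660); from cell (6,1)
  next x-line at t=0.9400, next y-line at t=0.7967; Δt_x=2.0000, Δt_y=1.1547
    y: enter (6,0) at t=0.7967 ← occupied
  → r_7 = 0.7967

ranges = [2.8521, 0.3209, 0.3580, 2.6192, 1.3800, 0.7143, 0.7967]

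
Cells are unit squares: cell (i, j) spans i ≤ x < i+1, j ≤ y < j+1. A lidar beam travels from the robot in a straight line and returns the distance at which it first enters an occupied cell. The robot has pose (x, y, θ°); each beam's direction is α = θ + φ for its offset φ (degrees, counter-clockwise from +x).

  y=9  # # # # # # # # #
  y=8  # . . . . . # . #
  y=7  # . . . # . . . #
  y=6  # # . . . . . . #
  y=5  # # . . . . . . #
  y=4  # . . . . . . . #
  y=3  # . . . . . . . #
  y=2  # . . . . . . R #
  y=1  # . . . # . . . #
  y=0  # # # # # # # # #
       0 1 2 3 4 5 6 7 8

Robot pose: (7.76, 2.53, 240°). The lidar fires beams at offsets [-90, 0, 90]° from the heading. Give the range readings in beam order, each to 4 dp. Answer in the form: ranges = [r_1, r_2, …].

ranges = [6.6511, 1.7667, 0.2771]

beam 1: φ=-90°, α=150°
  d=(-0.8660,0.5000)  start (7,2)  tX=0.8776 tY=0.9400  stride 1/|dx|=1.1547 1/|dy|=2.0000
    cross x-line → (6,2), t=0.8776
    cross y-line → (6,3), t=0.9400
    cross x-line → (5,3), t=2.0323
    cross y-line → (5,4), t=2.9400
    cross x-line → (4,4), t=3.1870
    cross x-line → (3,4), t=4.3417
    cross y-line → (3,5), t=4.9400
    cross x-line → (2,5), t=5.4964
    cross x-line → (1,5), t=6.6511 (wall)
  → r_1 = 6.6511
beam 2: φ=0°, α=240°
  d=(-0.5000,-0.8660)  start (7,2)  tX=1.5200 tY=0.6120  stride 1/|dx|=2.0000 1/|dy|=1.1547
    cross y-line → (7,1), t=0.6120
    cross x-line → (6,1), t=1.5200
    cross y-line → (6,0), t=1.7667 (wall)
  → r_2 = 1.7667
beam 3: φ=90°, α=330°
  d=(0.8660,-0.5000)  start (7,2)  tX=0.2771 tY=1.0600  stride 1/|dx|=1.1547 1/|dy|=2.0000
    cross x-line → (8,2), t=0.2771 (wall)
  → r_3 = 0.2771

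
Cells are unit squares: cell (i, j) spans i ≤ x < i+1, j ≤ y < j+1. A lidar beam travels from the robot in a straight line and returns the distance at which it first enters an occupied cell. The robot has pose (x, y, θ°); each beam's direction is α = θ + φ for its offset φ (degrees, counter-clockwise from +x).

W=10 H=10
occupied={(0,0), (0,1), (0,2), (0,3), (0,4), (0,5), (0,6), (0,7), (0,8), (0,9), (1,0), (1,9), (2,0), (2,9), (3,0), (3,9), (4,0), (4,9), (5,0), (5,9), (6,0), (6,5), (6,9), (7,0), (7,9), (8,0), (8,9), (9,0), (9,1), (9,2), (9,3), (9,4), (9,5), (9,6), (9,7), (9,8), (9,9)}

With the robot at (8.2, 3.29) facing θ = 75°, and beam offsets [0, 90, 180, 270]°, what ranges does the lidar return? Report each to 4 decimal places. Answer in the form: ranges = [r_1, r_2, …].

beam 1: φ=0°, α=75°
  cosα=0.2588 sinα=0.9659 | (8,3) | tMaxX 3.0910 tMaxY 0.7350 | tΔX 3.8637 tΔY 1.0353
    t=0.7350 [y] (8,4)
    t=1.7703 [y] (8,5)
    t=2.8056 [y] (8,6)
    t=3.0910 [x] (9,6) — stop
  → r_1 = 3.0910
beam 2: φ=90°, α=165°
  cosα=-0.9659 sinα=0.2588 | (8,3) | tMaxX 0.2071 tMaxY 2.7432 | tΔX 1.0353 tΔY 3.8637
    t=0.2071 [x] (7,3)
    t=1.2423 [x] (6,3)
    t=2.2776 [x] (5,3)
    t=2.7432 [y] (5,4)
    t=3.3129 [x] (4,4)
    t=4.3482 [x] (3,4)
    t=5.3834 [x] (2,4)
    t=6.4187 [x] (1,4)
    t=6.6069 [y] (1,5)
    t=7.4540 [x] (0,5) — stop
  → r_2 = 7.4540
beam 3: φ=180°, α=255°
  cosα=-0.2588 sinα=-0.9659 | (8,3) | tMaxX 0.7727 tMaxY 0.3002 | tΔX 3.8637 tΔY 1.0353
    t=0.3002 [y] (8,2)
    t=0.7727 [x] (7,2)
    t=1.3355 [y] (7,1)
    t=2.3708 [y] (7,0) — stop
  → r_3 = 2.3708
beam 4: φ=270°, α=345°
  cosα=0.9659 sinα=-0.2588 | (8,3) | tMaxX 0.8282 tMaxY 1.1205 | tΔX 1.0353 tΔY 3.8637
    t=0.8282 [x] (9,3) — stop
  → r_4 = 0.8282

ranges = [3.0910, 7.4540, 2.3708, 0.8282]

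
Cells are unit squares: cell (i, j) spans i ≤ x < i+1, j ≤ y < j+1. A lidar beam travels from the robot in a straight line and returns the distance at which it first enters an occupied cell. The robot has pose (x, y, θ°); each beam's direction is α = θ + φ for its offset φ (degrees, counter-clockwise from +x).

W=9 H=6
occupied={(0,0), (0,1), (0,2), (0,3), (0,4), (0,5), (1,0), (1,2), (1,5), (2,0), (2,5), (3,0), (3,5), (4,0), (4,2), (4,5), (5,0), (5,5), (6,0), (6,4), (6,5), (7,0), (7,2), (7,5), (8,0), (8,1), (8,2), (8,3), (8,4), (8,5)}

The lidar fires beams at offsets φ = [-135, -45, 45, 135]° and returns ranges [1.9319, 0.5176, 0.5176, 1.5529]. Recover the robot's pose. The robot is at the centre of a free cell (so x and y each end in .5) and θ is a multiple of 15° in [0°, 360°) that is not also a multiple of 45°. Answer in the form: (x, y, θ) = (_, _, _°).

Enumerate (i+0.5, j+0.5, θ) over the 24 free cells and 16 admissible headings. For each, cast all 4 beams and compare to the given ranges.
  (2.5, 4.5, 210°): beam 1 = 0.5176 ≠ 1.9319 ✗
  (5.5, 3.5, 210°): beam 1 = 1.5529 ≠ 1.9319 ✗
  (2.5, 2.5, 165°): beam 1 = 4.0415 ≠ 1.9319 ✗
  (1.5, 1.5, 165°): beam 1 = 2.8868 ≠ 1.9319 ✗
  …
  (1.5, 4.5, 150°): r_1=1.9319, r_2=0.5176, r_3=0.5176, r_4=1.5529 — all match ✓
Unique over the lattice → pose = (1.5, 4.5, 150°).

(x, y, θ) = (1.5, 4.5, 150°)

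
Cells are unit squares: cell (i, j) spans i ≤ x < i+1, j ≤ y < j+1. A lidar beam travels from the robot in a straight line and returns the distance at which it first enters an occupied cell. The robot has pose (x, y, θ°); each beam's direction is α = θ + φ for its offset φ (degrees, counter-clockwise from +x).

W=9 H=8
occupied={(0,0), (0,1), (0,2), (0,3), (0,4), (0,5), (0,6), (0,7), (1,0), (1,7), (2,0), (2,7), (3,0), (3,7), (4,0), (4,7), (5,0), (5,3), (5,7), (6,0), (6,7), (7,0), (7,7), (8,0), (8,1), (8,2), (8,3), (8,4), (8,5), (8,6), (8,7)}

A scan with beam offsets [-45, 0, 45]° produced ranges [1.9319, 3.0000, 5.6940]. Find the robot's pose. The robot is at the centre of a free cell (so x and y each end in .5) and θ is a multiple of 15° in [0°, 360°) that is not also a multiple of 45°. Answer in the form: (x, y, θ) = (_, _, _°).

(x, y, θ) = (2.5, 1.5, 30°)

Candidates: 41 free-cell centres × 16 headings = 656 poses. Raycast each; keep the one whose scan matches to 4 dp.
  (7.5, 2.5, 150°): beam 1 = 4.6587 ≠ 1.9319 ✗
  (2.5, 1.5, 120°): beam 1 = 5.6940 ≠ 1.9319 ✗
  (3.5, 1.5, 195°): beam 1 = 2.8868 ≠ 1.9319 ✗
  (7.5, 5.5, 255°): beam 1 = 7.5056 ≠ 1.9319 ✗
  …
  (2.5, 1.5, 30°): r_1=1.9319, r_2=3.0000, r_3=5.6940 — all match ✓
Unique over the lattice → pose = (2.5, 1.5, 30°).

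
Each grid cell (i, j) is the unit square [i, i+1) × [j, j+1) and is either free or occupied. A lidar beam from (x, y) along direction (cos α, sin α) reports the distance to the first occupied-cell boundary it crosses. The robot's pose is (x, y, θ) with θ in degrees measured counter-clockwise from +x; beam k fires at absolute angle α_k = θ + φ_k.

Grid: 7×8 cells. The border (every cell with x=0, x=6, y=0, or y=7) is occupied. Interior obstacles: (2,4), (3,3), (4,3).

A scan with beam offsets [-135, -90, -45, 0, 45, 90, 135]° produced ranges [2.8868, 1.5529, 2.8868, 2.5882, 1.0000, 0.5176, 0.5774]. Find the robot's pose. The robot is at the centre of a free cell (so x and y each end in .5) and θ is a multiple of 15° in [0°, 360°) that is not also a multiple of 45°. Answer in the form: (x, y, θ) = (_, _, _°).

(x, y, θ) = (3.5, 1.5, 165°)

The pose lattice has 27·16 = 432 candidates. Test each by forward raycasting.
  (4.5, 4.5, 15°): beam 1 = 0.5774 ≠ 2.8868 ✗
  (2.5, 5.5, 285°): beam 1 = 1.7321 ≠ 2.8868 ✗
  (3.5, 4.5, 150°): beam 1 = 2.5882 ≠ 2.8868 ✗
  …
  (3.5, 1.5, 165°): r_1=2.8868, r_2=1.5529, r_3=2.8868, r_4=2.5882, r_5=1.0000, r_6=0.5176, r_7=0.5774 — all match ✓
No second candidate reproduces the full scan.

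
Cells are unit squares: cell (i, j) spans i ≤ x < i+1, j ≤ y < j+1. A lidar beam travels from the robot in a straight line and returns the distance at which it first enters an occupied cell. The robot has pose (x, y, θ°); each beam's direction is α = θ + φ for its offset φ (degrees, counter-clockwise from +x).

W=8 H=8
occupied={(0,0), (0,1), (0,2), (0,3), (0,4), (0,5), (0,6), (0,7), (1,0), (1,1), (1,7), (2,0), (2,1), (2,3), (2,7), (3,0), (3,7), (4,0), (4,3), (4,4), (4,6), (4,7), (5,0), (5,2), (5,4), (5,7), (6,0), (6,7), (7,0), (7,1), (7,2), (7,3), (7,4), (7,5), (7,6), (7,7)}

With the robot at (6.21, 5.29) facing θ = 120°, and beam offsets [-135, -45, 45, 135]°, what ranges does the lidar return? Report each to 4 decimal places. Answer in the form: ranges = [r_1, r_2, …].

beam 1: φ=-135°, α=345°
  dir = (cos 345°, sin 345°) = (0.9659, -0.2588); from cell (6,5)
  next x-line at t=0.8179, next y-line at t=1.1205; Δt_x=1.0353, Δt_y=3.8637
    x: enter (7,5) at t=0.8179 ← occupied
  → r_1 = 0.8179
beam 2: φ=-45°, α=75°
  dir = (cos 75°, sin 75°) = (0.2588, 0.9659); from cell (6,5)
  next x-line at t=3.0523, next y-line at t=0.7350; Δt_x=3.8637, Δt_y=1.0353
    y: enter (6,6) at t=0.7350
    y: enter (6,7) at t=1.7703 ← occupied
  → r_2 = 1.7703
beam 3: φ=45°, α=165°
  dir = (cos 165°, sin 165°) = (-0.9659, 0.2588); from cell (6,5)
  next x-line at t=0.2174, next y-line at t=2.7432; Δt_x=1.0353, Δt_y=3.8637
    x: enter (5,5) at t=0.2174
    x: enter (4,5) at t=1.2527
    x: enter (3,5) at t=2.2880
    y: enter (3,6) at t=2.7432
    x: enter (2,6) at t=3.3232
    x: enter (1,6) at t=4.3585
    x: enter (0,6) at t=5.3938 ← occupied
  → r_3 = 5.3938
beam 4: φ=135°, α=255°
  dir = (cos 255°, sin 255°) = (-0.2588, -0.9659); from cell (6,5)
  next x-line at t=0.8114, next y-line at t=0.3002; Δt_x=3.8637, Δt_y=1.0353
    y: enter (6,4) at t=0.3002
    x: enter (5,4) at t=0.8114 ← occupied
  → r_4 = 0.8114

ranges = [0.8179, 1.7703, 5.3938, 0.8114]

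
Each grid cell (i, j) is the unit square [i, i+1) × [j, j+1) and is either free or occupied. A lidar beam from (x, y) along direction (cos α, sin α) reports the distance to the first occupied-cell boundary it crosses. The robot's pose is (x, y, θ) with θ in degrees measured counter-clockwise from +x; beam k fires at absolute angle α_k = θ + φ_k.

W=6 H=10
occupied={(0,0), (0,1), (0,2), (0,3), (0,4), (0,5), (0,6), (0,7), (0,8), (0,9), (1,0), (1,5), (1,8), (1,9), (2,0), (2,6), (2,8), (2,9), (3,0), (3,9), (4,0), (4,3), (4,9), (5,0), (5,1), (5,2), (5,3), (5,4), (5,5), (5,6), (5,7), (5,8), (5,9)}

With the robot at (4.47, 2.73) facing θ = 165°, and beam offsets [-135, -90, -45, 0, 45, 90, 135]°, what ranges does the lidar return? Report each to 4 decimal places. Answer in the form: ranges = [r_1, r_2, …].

ranges = [0.5400, 0.2795, 0.3118, 3.5924, 3.4600, 1.7910, 1.0600]

beam 1: φ=-135°, α=30°
  d=(0.8660,0.5000)  start (4,2)  tX=0.6120 tY=0.5400  stride 1/|dx|=1.1547 1/|dy|=2.0000
    cross y-line → (4,3), t=0.5400 (wall)
  → r_1 = 0.5400
beam 2: φ=-90°, α=75°
  d=(0.2588,0.9659)  start (4,2)  tX=2.0478 tY=0.2795  stride 1/|dx|=3.8637 1/|dy|=1.0353
    cross y-line → (4,3), t=0.2795 (wall)
  → r_2 = 0.2795
beam 3: φ=-45°, α=120°
  d=(-0.5000,0.8660)  start (4,2)  tX=0.9400 tY=0.3118  stride 1/|dx|=2.0000 1/|dy|=1.1547
    cross y-line → (4,3), t=0.3118 (wall)
  → r_3 = 0.3118
beam 4: φ=0°, α=165°
  d=(-0.9659,0.2588)  start (4,2)  tX=0.4866 tY=1.0432  stride 1/|dx|=1.0353 1/|dy|=3.8637
    cross x-line → (3,2), t=0.4866
    cross y-line → (3,3), t=1.0432
    cross x-line → (2,3), t=1.5219
    cross x-line → (1,3), t=2.5571
    cross x-line → (0,3), t=3.5924 (wall)
  → r_4 = 3.5924
beam 5: φ=45°, α=210°
  d=(-0.8660,-0.5000)  start (4,2)  tX=0.5427 tY=1.4600  stride 1/|dx|=1.1547 1/|dy|=2.0000
    cross x-line → (3,2), t=0.5427
    cross y-line → (3,1), t=1.4600
    cross x-line → (2,1), t=1.6974
    cross x-line → (1,1), t=2.8521
    cross y-line → (1,0), t=3.4600 (wall)
  → r_5 = 3.4600
beam 6: φ=90°, α=255°
  d=(-0.2588,-0.9659)  start (4,2)  tX=1.8159 tY=0.7558  stride 1/|dx|=3.8637 1/|dy|=1.0353
    cross y-line → (4,1), t=0.7558
    cross y-line → (4,0), t=1.7910 (wall)
  → r_6 = 1.7910
beam 7: φ=135°, α=300°
  d=(0.5000,-0.8660)  start (4,2)  tX=1.0600 tY=0.8429  stride 1/|dx|=2.0000 1/|dy|=1.1547
    cross y-line → (4,1), t=0.8429
    cross x-line → (5,1), t=1.0600 (wall)
  → r_7 = 1.0600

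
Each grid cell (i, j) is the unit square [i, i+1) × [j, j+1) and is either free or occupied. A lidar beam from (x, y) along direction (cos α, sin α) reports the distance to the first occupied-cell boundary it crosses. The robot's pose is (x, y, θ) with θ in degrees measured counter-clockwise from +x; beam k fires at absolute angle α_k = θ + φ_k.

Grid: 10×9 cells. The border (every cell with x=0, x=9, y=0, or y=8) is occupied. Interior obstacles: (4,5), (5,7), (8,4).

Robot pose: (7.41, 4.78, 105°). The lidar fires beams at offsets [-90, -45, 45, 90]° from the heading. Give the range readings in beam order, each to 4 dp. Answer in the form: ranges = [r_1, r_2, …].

ranges = [0.6108, 3.1800, 6.4400, 6.6361]

beam 1: φ=-90°, α=15°
  dir = (cos 15°, sin 15°) = (0.9659, 0.2588); from cell (7,4)
  next x-line at t=0.6108, next y-line at t=0.8500; Δt_x=1.0353, Δt_y=3.8637
    x: enter (8,4) at t=0.6108 ← occupied
  → r_1 = 0.6108
beam 2: φ=-45°, α=60°
  dir = (cos 60°, sin 60°) = (0.5000, 0.8660); from cell (7,4)
  next x-line at t=1.1800, next y-line at t=0.2540; Δt_x=2.0000, Δt_y=1.1547
    y: enter (7,5) at t=0.2540
    x: enter (8,5) at t=1.1800
    y: enter (8,6) at t=1.4087
    y: enter (8,7) at t=2.5634
    x: enter (9,7) at t=3.1800 ← occupied
  → r_2 = 3.1800
beam 3: φ=45°, α=150°
  dir = (cos 150°, sin 150°) = (-0.8660, 0.5000); from cell (7,4)
  next x-line at t=0.4734, next y-line at t=0.4400; Δt_x=1.1547, Δt_y=2.0000
    y: enter (7,5) at t=0.4400
    x: enter (6,5) at t=0.4734
    x: enter (5,5) at t=1.6281
    y: enter (5,6) at t=2.4400
    x: enter (4,6) at t=2.7828
    x: enter (3,6) at t=3.9375
    y: enter (3,7) at t=4.4400
    x: enter (2,7) at t=5.0922
    x: enter (1,7) at t=6.2469
    y: enter (1,8) at t=6.4400 ← occupied
  → r_3 = 6.4400
beam 4: φ=90°, α=195°
  dir = (cos 195°, sin 195°) = (-0.9659, -0.2588); from cell (7,4)
  next x-line at t=0.4245, next y-line at t=3.0137; Δt_x=1.0353, Δt_y=3.8637
    x: enter (6,4) at t=0.4245
    x: enter (5,4) at t=1.4597
    x: enter (4,4) at t=2.4950
    y: enter (4,3) at t=3.0137
    x: enter (3,3) at t=3.5303
    x: enter (2,3) at t=4.5656
    x: enter (1,3) at t=5.6008
    x: enter (0,3) at t=6.6361 ← occupied
  → r_4 = 6.6361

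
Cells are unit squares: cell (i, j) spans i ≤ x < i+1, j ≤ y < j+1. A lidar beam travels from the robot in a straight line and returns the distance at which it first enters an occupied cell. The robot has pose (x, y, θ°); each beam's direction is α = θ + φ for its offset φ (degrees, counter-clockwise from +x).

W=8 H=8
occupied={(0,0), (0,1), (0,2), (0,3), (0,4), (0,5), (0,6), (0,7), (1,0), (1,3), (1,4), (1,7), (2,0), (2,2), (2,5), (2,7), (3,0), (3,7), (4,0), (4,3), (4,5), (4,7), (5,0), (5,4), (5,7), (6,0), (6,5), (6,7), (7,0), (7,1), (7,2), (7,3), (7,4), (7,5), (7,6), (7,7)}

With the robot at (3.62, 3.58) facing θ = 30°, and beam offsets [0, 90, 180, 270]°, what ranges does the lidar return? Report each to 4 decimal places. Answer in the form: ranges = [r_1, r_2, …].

ranges = [0.4388, 1.6397, 1.1600, 2.9791]

beam 1: φ=0°, α=30°
  cosα=0.8660 sinα=0.5000 | (3,3) | tMaxX 0.4388 tMaxY 0.8400 | tΔX 1.1547 tΔY 2.0000
    t=0.4388 [x] (4,3) — stop
  → r_1 = 0.4388
beam 2: φ=90°, α=120°
  cosα=-0.5000 sinα=0.8660 | (3,3) | tMaxX 1.2400 tMaxY 0.4850 | tΔX 2.0000 tΔY 1.1547
    t=0.4850 [y] (3,4)
    t=1.2400 [x] (2,4)
    t=1.6397 [y] (2,5) — stop
  → r_2 = 1.6397
beam 3: φ=180°, α=210°
  cosα=-0.8660 sinα=-0.5000 | (3,3) | tMaxX 0.7159 tMaxY 1.1600 | tΔX 1.1547 tΔY 2.0000
    t=0.7159 [x] (2,3)
    t=1.1600 [y] (2,2) — stop
  → r_3 = 1.1600
beam 4: φ=270°, α=300°
  cosα=0.5000 sinα=-0.8660 | (3,3) | tMaxX 0.7600 tMaxY 0.6697 | tΔX 2.0000 tΔY 1.1547
    t=0.6697 [y] (3,2)
    t=0.7600 [x] (4,2)
    t=1.8244 [y] (4,1)
    t=2.7600 [x] (5,1)
    t=2.9791 [y] (5,0) — stop
  → r_4 = 2.9791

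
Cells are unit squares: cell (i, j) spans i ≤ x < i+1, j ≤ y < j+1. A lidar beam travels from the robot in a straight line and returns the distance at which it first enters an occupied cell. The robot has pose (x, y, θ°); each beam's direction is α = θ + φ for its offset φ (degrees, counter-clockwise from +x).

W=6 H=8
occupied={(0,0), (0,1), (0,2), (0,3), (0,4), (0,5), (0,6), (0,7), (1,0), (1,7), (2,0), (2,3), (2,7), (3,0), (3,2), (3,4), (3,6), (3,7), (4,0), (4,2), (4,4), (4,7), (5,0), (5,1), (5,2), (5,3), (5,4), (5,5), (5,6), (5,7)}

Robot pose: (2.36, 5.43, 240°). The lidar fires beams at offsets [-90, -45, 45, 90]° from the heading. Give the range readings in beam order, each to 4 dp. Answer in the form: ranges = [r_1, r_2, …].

ranges = [1.5704, 1.4080, 1.4804, 0.8600]

beam 1: φ=-90°, α=150°
  dir = (cos 150°, sin 150°) = (-0.8660, 0.5000); from cell (2,5)
  next x-line at t=0.4157, next y-line at t=1.1400; Δt_x=1.1547, Δt_y=2.0000
    x: enter (1,5) at t=0.4157
    y: enter (1,6) at t=1.1400
    x: enter (0,6) at t=1.5704 ← occupied
  → r_1 = 1.5704
beam 2: φ=-45°, α=195°
  dir = (cos 195°, sin 195°) = (-0.9659, -0.2588); from cell (2,5)
  next x-line at t=0.3727, next y-line at t=1.6614; Δt_x=1.0353, Δt_y=3.8637
    x: enter (1,5) at t=0.3727
    x: enter (0,5) at t=1.4080 ← occupied
  → r_2 = 1.4080
beam 3: φ=45°, α=285°
  dir = (cos 285°, sin 285°) = (0.2588, -0.9659); from cell (2,5)
  next x-line at t=2.4728, next y-line at t=0.4452; Δt_x=3.8637, Δt_y=1.0353
    y: enter (2,4) at t=0.4452
    y: enter (2,3) at t=1.4804 ← occupied
  → r_3 = 1.4804
beam 4: φ=90°, α=330°
  dir = (cos 330°, sin 330°) = (0.8660, -0.5000); from cell (2,5)
  next x-line at t=0.7390, next y-line at t=0.8600; Δt_x=1.1547, Δt_y=2.0000
    x: enter (3,5) at t=0.7390
    y: enter (3,4) at t=0.8600 ← occupied
  → r_4 = 0.8600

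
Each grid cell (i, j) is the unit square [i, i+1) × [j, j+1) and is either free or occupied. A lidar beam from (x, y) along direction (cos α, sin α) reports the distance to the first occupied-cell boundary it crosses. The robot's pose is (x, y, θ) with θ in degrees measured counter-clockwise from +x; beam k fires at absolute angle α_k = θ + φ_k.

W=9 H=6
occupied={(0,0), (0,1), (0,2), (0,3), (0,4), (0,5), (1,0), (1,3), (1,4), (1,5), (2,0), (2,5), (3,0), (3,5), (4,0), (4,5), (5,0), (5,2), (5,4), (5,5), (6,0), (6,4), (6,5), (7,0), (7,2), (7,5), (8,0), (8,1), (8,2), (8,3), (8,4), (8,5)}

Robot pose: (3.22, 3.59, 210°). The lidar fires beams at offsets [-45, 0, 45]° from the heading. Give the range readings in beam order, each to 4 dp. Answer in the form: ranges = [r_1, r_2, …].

beam 1: φ=-45°, α=165°
  d=(-0.9659,0.2588)  start (3,3)  tX=0.2278 tY=1.5841  stride 1/|dx|=1.0353 1/|dy|=3.8637
    cross x-line → (2,3), t=0.2278
    cross x-line → (1,3), t=1.2630 (wall)
  → r_1 = 1.2630
beam 2: φ=0°, α=210°
  d=(-0.8660,-0.5000)  start (3,3)  tX=0.2540 tY=1.1800  stride 1/|dx|=1.1547 1/|dy|=2.0000
    cross x-line → (2,3), t=0.2540
    cross y-line → (2,2), t=1.1800
    cross x-line → (1,2), t=1.4087
    cross x-line → (0,2), t=2.5634 (wall)
  → r_2 = 2.5634
beam 3: φ=45°, α=255°
  d=(-0.2588,-0.9659)  start (3,3)  tX=0.8500 tY=0.6108  stride 1/|dx|=3.8637 1/|dy|=1.0353
    cross y-line → (3,2), t=0.6108
    cross x-line → (2,2), t=0.8500
    cross y-line → (2,1), t=1.6461
    cross y-line → (2,0), t=2.6814 (wall)
  → r_3 = 2.6814

ranges = [1.2630, 2.5634, 2.6814]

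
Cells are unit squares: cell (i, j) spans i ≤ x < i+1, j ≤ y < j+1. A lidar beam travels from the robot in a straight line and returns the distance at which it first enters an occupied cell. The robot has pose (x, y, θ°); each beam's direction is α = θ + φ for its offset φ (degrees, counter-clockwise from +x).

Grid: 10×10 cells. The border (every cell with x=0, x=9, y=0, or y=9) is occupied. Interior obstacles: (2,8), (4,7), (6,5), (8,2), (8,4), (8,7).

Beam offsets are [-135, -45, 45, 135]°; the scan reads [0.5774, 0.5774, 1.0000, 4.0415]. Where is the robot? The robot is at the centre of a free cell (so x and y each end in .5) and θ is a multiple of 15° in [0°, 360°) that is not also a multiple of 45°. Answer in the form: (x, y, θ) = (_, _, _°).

The pose lattice has 58·16 = 928 candidates. Test each by forward raycasting.
  (3.5, 2.5, 300°): beam 1 = 2.5882 ≠ 0.5774 ✗
  (4.5, 2.5, 120°): beam 1 = 4.6587 ≠ 0.5774 ✗
  (5.5, 6.5, 30°): beam 1 = 5.6940 ≠ 0.5774 ✗
  (5.5, 2.5, 300°): beam 1 = 4.6587 ≠ 0.5774 ✗
  …
  (8.5, 5.5, 15°): r_1=0.5774, r_2=0.5774, r_3=1.0000, r_4=4.0415 — all match ✓
Only this pose fits every beam.

(x, y, θ) = (8.5, 5.5, 15°)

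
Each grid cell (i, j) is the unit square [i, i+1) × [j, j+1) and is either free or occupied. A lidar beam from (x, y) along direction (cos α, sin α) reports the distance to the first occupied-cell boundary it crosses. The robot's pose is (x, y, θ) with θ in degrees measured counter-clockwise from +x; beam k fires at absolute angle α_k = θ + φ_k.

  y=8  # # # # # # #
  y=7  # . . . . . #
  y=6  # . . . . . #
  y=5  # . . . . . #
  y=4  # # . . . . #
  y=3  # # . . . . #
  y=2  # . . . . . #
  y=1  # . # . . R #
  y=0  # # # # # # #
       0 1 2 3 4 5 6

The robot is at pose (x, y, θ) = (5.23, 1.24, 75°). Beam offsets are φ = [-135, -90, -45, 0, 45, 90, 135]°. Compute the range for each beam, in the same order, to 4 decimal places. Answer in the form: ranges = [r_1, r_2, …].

ranges = [0.2771, 0.7972, 0.8891, 2.9751, 7.8058, 2.3087, 0.4800]

beam 1: φ=-135°, α=300°
  cosα=0.5000 sinα=-0.8660 | (5,1) | tMaxX 1.5400 tMaxY 0.2771 | tΔX 2.0000 tΔY 1.1547
    t=0.2771 [y] (5,0) — stop
  → r_1 = 0.2771
beam 2: φ=-90°, α=345°
  cosα=0.9659 sinα=-0.2588 | (5,1) | tMaxX 0.7972 tMaxY 0.9273 | tΔX 1.0353 tΔY 3.8637
    t=0.7972 [x] (6,1) — stop
  → r_2 = 0.7972
beam 3: φ=-45°, α=30°
  cosα=0.8660 sinα=0.5000 | (5,1) | tMaxX 0.8891 tMaxY 1.5200 | tΔX 1.1547 tΔY 2.0000
    t=0.8891 [x] (6,1) — stop
  → r_3 = 0.8891
beam 4: φ=0°, α=75°
  cosα=0.2588 sinα=0.9659 | (5,1) | tMaxX 2.9751 tMaxY 0.7868 | tΔX 3.8637 tΔY 1.0353
    t=0.7868 [y] (5,2)
    t=1.8221 [y] (5,3)
    t=2.8574 [y] (5,4)
    t=2.9751 [x] (6,4) — stop
  → r_4 = 2.9751
beam 5: φ=45°, α=120°
  cosα=-0.5000 sinα=0.8660 | (5,1) | tMaxX 0.4600 tMaxY 0.8776 | tΔX 2.0000 tΔY 1.1547
    t=0.4600 [x] (4,1)
    t=0.8776 [y] (4,2)
    t=2.0323 [y] (4,3)
    t=2.4600 [x] (3,3)
    t=3.1870 [y] (3,4)
    t=4.3417 [y] (3,5)
    t=4.4600 [x] (2,5)
    t=5.4964 [y] (2,6)
    t=6.4600 [x] (1,6)
    t=6.6511 [y] (1,7)
    t=7.8058 [y] (1,8) — stop
  → r_5 = 7.8058
beam 6: φ=90°, α=165°
  cosα=-0.9659 sinα=0.2588 | (5,1) | tMaxX 0.2381 tMaxY 2.9364 | tΔX 1.0353 tΔY 3.8637
    t=0.2381 [x] (4,1)
    t=1.2734 [x] (3,1)
    t=2.3087 [x] (2,1) — stop
  → r_6 = 2.3087
beam 7: φ=135°, α=210°
  cosα=-0.8660 sinα=-0.5000 | (5,1) | tMaxX 0.2656 tMaxY 0.4800 | tΔX 1.1547 tΔY 2.0000
    t=0.2656 [x] (4,1)
    t=0.4800 [y] (4,0) — stop
  → r_7 = 0.4800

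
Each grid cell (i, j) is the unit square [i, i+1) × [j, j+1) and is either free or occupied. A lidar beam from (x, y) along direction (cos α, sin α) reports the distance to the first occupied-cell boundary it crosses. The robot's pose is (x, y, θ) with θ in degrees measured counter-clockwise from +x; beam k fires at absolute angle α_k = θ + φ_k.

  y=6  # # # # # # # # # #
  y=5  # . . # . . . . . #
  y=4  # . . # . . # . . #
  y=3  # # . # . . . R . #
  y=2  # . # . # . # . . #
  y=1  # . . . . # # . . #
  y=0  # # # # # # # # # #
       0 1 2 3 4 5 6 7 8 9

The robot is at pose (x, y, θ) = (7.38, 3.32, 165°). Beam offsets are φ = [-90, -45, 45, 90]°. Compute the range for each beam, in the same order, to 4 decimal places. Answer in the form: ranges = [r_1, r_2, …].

ranges = [2.7745, 0.7852, 0.6400, 1.4682]

beam 1: φ=-90°, α=75°
  d=(0.2588,0.9659)  start (7,3)  tX=2.3955 tY=0.7040  stride 1/|dx|=3.8637 1/|dy|=1.0353
    cross y-line → (7,4), t=0.7040
    cross y-line → (7,5), t=1.7393
    cross x-line → (8,5), t=2.3955
    cross y-line → (8,6), t=2.7745 (wall)
  → r_1 = 2.7745
beam 2: φ=-45°, α=120°
  d=(-0.5000,0.8660)  start (7,3)  tX=0.7600 tY=0.7852  stride 1/|dx|=2.0000 1/|dy|=1.1547
    cross x-line → (6,3), t=0.7600
    cross y-line → (6,4), t=0.7852 (wall)
  → r_2 = 0.7852
beam 3: φ=45°, α=210°
  d=(-0.8660,-0.5000)  start (7,3)  tX=0.4388 tY=0.6400  stride 1/|dx|=1.1547 1/|dy|=2.0000
    cross x-line → (6,3), t=0.4388
    cross y-line → (6,2), t=0.6400 (wall)
  → r_3 = 0.6400
beam 4: φ=90°, α=255°
  d=(-0.2588,-0.9659)  start (7,3)  tX=1.4682 tY=0.3313  stride 1/|dx|=3.8637 1/|dy|=1.0353
    cross y-line → (7,2), t=0.3313
    cross y-line → (7,1), t=1.3666
    cross x-line → (6,1), t=1.4682 (wall)
  → r_4 = 1.4682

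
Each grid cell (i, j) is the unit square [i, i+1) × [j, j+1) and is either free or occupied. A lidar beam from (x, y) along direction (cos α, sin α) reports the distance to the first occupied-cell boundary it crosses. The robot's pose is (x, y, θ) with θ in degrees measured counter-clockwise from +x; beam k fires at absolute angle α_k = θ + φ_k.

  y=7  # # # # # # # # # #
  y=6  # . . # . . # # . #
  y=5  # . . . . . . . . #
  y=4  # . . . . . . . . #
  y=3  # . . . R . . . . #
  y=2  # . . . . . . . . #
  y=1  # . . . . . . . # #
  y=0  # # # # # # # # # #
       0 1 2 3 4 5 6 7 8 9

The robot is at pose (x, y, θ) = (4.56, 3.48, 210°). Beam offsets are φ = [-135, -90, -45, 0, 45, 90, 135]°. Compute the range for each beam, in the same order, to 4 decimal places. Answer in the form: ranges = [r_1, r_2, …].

beam 1: φ=-135°, α=75°
  direction (0.2588, 0.9659); cell (4,3); t to first gridline: x 1.7000, y 0.5383 (then +3.8637 / +1.0353)
    (4,4) via y @ 0.5383
    (4,5) via y @ 1.5736
    (5,5) via x @ 1.7000
    (5,6) via y @ 2.6089
    (5,7) via y @ 3.6442  # hit
  → r_1 = 3.6442
beam 2: φ=-90°, α=120°
  direction (-0.5000, 0.8660); cell (4,3); t to first gridline: x 1.1200, y 0.6004 (then +2.0000 / +1.1547)
    (4,4) via y @ 0.6004
    (3,4) via x @ 1.1200
    (3,5) via y @ 1.7551
    (3,6) via y @ 2.9098  # hit
  → r_2 = 2.9098
beam 3: φ=-45°, α=165°
  direction (-0.9659, 0.2588); cell (4,3); t to first gridline: x 0.5798, y 2.0091 (then +1.0353 / +3.8637)
    (3,3) via x @ 0.5798
    (2,3) via x @ 1.6150
    (2,4) via y @ 2.0091
    (1,4) via x @ 2.6503
    (0,4) via x @ 3.6856  # hit
  → r_3 = 3.6856
beam 4: φ=0°, α=210°
  direction (-0.8660, -0.5000); cell (4,3); t to first gridline: x 0.6466, y 0.9600 (then +1.1547 / +2.0000)
    (3,3) via x @ 0.6466
    (3,2) via y @ 0.9600
    (2,2) via x @ 1.8013
    (1,2) via x @ 2.9560
    (1,1) via y @ 2.9600
    (0,1) via x @ 4.1107  # hit
  → r_4 = 4.1107
beam 5: φ=45°, α=255°
  direction (-0.2588, -0.9659); cell (4,3); t to first gridline: x 2.1637, y 0.4969 (then +3.8637 / +1.0353)
    (4,2) via y @ 0.4969
    (4,1) via y @ 1.5322
    (3,1) via x @ 2.1637
    (3,0) via y @ 2.5675  # hit
  → r_5 = 2.5675
beam 6: φ=90°, α=300°
  direction (0.5000, -0.8660); cell (4,3); t to first gridline: x 0.8800, y 0.5543 (then +2.0000 / +1.1547)
    (4,2) via y @ 0.5543
    (5,2) via x @ 0.8800
    (5,1) via y @ 1.7090
    (5,0) via y @ 2.8637  # hit
  → r_6 = 2.8637
beam 7: φ=135°, α=345°
  direction (0.9659, -0.2588); cell (4,3); t to first gridline: x 0.4555, y 1.8546 (then +1.0353 / +3.8637)
    (5,3) via x @ 0.4555
    (6,3) via x @ 1.4908
    (6,2) via y @ 1.8546
    (7,2) via x @ 2.5261
    (8,2) via x @ 3.5614
    (9,2) via x @ 4.5966  # hit
  → r_7 = 4.5966

ranges = [3.6442, 2.9098, 3.6856, 4.1107, 2.5675, 2.8637, 4.5966]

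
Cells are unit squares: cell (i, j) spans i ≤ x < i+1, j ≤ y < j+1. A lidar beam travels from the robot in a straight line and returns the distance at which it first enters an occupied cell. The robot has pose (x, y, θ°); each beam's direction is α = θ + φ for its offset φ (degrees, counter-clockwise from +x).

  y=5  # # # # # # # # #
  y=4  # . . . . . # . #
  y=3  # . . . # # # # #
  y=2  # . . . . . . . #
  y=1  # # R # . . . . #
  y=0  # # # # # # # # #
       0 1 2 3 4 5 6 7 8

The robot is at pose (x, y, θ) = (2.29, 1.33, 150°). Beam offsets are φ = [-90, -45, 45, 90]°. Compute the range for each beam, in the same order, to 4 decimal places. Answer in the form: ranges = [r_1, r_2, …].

ranges = [4.2378, 3.7995, 0.3002, 0.3811]

beam 1: φ=-90°, α=60°
  dir = (cos 60°, sin 60°) = (0.5000, 0.8660); from cell (2,1)
  next x-line at t=1.4200, next y-line at t=0.7736; Δt_x=2.0000, Δt_y=1.1547
    y: enter (2,2) at t=0.7736
    x: enter (3,2) at t=1.4200
    y: enter (3,3) at t=1.9283
    y: enter (3,4) at t=3.0831
    x: enter (4,4) at t=3.4200
    y: enter (4,5) at t=4.2378 ← occupied
  → r_1 = 4.2378
beam 2: φ=-45°, α=105°
  dir = (cos 105°, sin 105°) = (-0.2588, 0.9659); from cell (2,1)
  next x-line at t=1.1205, next y-line at t=0.6936; Δt_x=3.8637, Δt_y=1.0353
    y: enter (2,2) at t=0.6936
    x: enter (1,2) at t=1.1205
    y: enter (1,3) at t=1.7289
    y: enter (1,4) at t=2.7642
    y: enter (1,5) at t=3.7995 ← occupied
  → r_2 = 3.7995
beam 3: φ=45°, α=195°
  dir = (cos 195°, sin 195°) = (-0.9659, -0.2588); from cell (2,1)
  next x-line at t=0.3002, next y-line at t=1.2750; Δt_x=1.0353, Δt_y=3.8637
    x: enter (1,1) at t=0.3002 ← occupied
  → r_3 = 0.3002
beam 4: φ=90°, α=240°
  dir = (cos 240°, sin 240°) = (-0.5000, -0.8660); from cell (2,1)
  next x-line at t=0.5800, next y-line at t=0.3811; Δt_x=2.0000, Δt_y=1.1547
    y: enter (2,0) at t=0.3811 ← occupied
  → r_4 = 0.3811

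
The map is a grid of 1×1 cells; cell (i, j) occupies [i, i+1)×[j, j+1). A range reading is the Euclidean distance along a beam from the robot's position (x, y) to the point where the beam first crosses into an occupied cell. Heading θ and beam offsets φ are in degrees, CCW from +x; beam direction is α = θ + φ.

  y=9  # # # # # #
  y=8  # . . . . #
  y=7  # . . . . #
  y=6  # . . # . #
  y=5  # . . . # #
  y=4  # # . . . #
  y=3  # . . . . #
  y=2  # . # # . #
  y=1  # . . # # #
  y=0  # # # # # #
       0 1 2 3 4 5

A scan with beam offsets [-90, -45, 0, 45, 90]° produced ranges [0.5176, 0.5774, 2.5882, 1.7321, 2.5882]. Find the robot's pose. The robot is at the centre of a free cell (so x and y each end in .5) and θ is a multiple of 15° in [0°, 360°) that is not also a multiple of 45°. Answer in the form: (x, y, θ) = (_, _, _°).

Enumerate (i+0.5, j+0.5, θ) over the 25 free cells and 16 admissible headings. For each, cast all 5 beams and compare to the given ranges.
  (2.5, 8.5, 105°): beam 1 = 1.9319 ≠ 0.5176 ✗
  (1.5, 7.5, 345°): beam 1 = 1.9319 ≠ 0.5176 ✗
  (4.5, 6.5, 105°): beam 2 = 1.0000 ≠ 0.5774 ✗
  …
  (3.5, 5.5, 165°): r_1=0.5176, r_2=0.5774, r_3=2.5882, r_4=1.7321, r_5=2.5882 — all match ✓
No second candidate reproduces the full scan.

(x, y, θ) = (3.5, 5.5, 165°)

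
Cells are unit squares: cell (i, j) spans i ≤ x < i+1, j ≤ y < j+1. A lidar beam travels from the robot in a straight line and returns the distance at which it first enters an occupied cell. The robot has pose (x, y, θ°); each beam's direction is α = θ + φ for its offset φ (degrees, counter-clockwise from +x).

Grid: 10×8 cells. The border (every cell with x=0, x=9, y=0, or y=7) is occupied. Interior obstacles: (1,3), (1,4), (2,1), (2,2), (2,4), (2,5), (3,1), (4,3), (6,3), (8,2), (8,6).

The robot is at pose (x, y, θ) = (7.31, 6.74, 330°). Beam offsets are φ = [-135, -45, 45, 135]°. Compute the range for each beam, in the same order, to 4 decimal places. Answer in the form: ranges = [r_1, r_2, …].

beam 1: φ=-135°, α=195°
  d=(-0.9659,-0.2588)  start (7,6)  tX=0.3209 tY=2.8591  stride 1/|dx|=1.0353 1/|dy|=3.8637
    cross x-line → (6,6), t=0.3209
    cross x-line → (5,6), t=1.3562
    cross x-line → (4,6), t=2.3915
    cross y-line → (4,5), t=2.8591
    cross x-line → (3,5), t=3.4268
    cross x-line → (2,5), t=4.4620 (wall)
  → r_1 = 4.4620
beam 2: φ=-45°, α=285°
  d=(0.2588,-0.9659)  start (7,6)  tX=2.6660 tY=0.7661  stride 1/|dx|=3.8637 1/|dy|=1.0353
    cross y-line → (7,5), t=0.7661
    cross y-line → (7,4), t=1.8014
    cross x-line → (8,4), t=2.6660
    cross y-line → (8,3), t=2.8367
    cross y-line → (8,2), t=3.8719 (wall)
  → r_2 = 3.8719
beam 3: φ=45°, α=15°
  d=(0.9659,0.2588)  start (7,6)  tX=0.7143 tY=1.0046  stride 1/|dx|=1.0353 1/|dy|=3.8637
    cross x-line → (8,6), t=0.7143 (wall)
  → r_3 = 0.7143
beam 4: φ=135°, α=105°
  d=(-0.2588,0.9659)  start (7,6)  tX=1.1977 tY=0.2692  stride 1/|dx|=3.8637 1/|dy|=1.0353
    cross y-line → (7,7), t=0.2692 (wall)
  → r_4 = 0.2692

ranges = [4.4620, 3.8719, 0.7143, 0.2692]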